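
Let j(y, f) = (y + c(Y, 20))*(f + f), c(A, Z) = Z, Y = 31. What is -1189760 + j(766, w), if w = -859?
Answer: -2540108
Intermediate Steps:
j(y, f) = 2*f*(20 + y) (j(y, f) = (y + 20)*(f + f) = (20 + y)*(2*f) = 2*f*(20 + y))
-1189760 + j(766, w) = -1189760 + 2*(-859)*(20 + 766) = -1189760 + 2*(-859)*786 = -1189760 - 1350348 = -2540108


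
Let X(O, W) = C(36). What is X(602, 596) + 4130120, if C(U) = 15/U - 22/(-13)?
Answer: 644299049/156 ≈ 4.1301e+6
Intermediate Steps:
C(U) = 22/13 + 15/U (C(U) = 15/U - 22*(-1/13) = 15/U + 22/13 = 22/13 + 15/U)
X(O, W) = 329/156 (X(O, W) = 22/13 + 15/36 = 22/13 + 15*(1/36) = 22/13 + 5/12 = 329/156)
X(602, 596) + 4130120 = 329/156 + 4130120 = 644299049/156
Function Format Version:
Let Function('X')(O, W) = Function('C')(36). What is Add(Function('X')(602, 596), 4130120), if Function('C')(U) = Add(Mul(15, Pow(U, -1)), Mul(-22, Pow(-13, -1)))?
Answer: Rational(644299049, 156) ≈ 4.1301e+6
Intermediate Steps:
Function('C')(U) = Add(Rational(22, 13), Mul(15, Pow(U, -1))) (Function('C')(U) = Add(Mul(15, Pow(U, -1)), Mul(-22, Rational(-1, 13))) = Add(Mul(15, Pow(U, -1)), Rational(22, 13)) = Add(Rational(22, 13), Mul(15, Pow(U, -1))))
Function('X')(O, W) = Rational(329, 156) (Function('X')(O, W) = Add(Rational(22, 13), Mul(15, Pow(36, -1))) = Add(Rational(22, 13), Mul(15, Rational(1, 36))) = Add(Rational(22, 13), Rational(5, 12)) = Rational(329, 156))
Add(Function('X')(602, 596), 4130120) = Add(Rational(329, 156), 4130120) = Rational(644299049, 156)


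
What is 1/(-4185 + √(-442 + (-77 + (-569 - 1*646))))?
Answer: -1395/5838653 - 17*I*√6/17515959 ≈ -0.00023892 - 2.3773e-6*I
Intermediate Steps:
1/(-4185 + √(-442 + (-77 + (-569 - 1*646)))) = 1/(-4185 + √(-442 + (-77 + (-569 - 646)))) = 1/(-4185 + √(-442 + (-77 - 1215))) = 1/(-4185 + √(-442 - 1292)) = 1/(-4185 + √(-1734)) = 1/(-4185 + 17*I*√6)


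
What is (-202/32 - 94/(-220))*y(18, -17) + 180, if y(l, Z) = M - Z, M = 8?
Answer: 5785/176 ≈ 32.869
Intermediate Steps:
y(l, Z) = 8 - Z
(-202/32 - 94/(-220))*y(18, -17) + 180 = (-202/32 - 94/(-220))*(8 - 1*(-17)) + 180 = (-202*1/32 - 94*(-1/220))*(8 + 17) + 180 = (-101/16 + 47/110)*25 + 180 = -5179/880*25 + 180 = -25895/176 + 180 = 5785/176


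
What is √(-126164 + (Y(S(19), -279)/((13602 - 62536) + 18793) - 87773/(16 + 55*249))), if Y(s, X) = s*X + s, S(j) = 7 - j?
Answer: I*√2394246894359242256367/137754417 ≈ 355.21*I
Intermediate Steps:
Y(s, X) = s + X*s (Y(s, X) = X*s + s = s + X*s)
√(-126164 + (Y(S(19), -279)/((13602 - 62536) + 18793) - 87773/(16 + 55*249))) = √(-126164 + (((7 - 1*19)*(1 - 279))/((13602 - 62536) + 18793) - 87773/(16 + 55*249))) = √(-126164 + (((7 - 19)*(-278))/(-48934 + 18793) - 87773/(16 + 13695))) = √(-126164 + (-12*(-278)/(-30141) - 87773/13711)) = √(-126164 + (3336*(-1/30141) - 87773*1/13711)) = √(-126164 + (-1112/10047 - 87773/13711)) = √(-126164 - 897101963/137754417) = √(-17380545368351/137754417) = I*√2394246894359242256367/137754417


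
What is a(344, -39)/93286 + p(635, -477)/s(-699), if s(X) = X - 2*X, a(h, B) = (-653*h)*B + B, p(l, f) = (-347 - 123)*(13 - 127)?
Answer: 3707309857/21735638 ≈ 170.56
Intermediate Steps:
p(l, f) = 53580 (p(l, f) = -470*(-114) = 53580)
a(h, B) = B - 653*B*h (a(h, B) = -653*B*h + B = B - 653*B*h)
s(X) = -X
a(344, -39)/93286 + p(635, -477)/s(-699) = -39*(1 - 653*344)/93286 + 53580/((-1*(-699))) = -39*(1 - 224632)*(1/93286) + 53580/699 = -39*(-224631)*(1/93286) + 53580*(1/699) = 8760609*(1/93286) + 17860/233 = 8760609/93286 + 17860/233 = 3707309857/21735638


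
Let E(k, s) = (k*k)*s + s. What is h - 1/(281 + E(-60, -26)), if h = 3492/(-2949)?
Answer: -108652597/91758135 ≈ -1.1841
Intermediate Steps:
E(k, s) = s + s*k**2 (E(k, s) = k**2*s + s = s*k**2 + s = s + s*k**2)
h = -1164/983 (h = 3492*(-1/2949) = -1164/983 ≈ -1.1841)
h - 1/(281 + E(-60, -26)) = -1164/983 - 1/(281 - 26*(1 + (-60)**2)) = -1164/983 - 1/(281 - 26*(1 + 3600)) = -1164/983 - 1/(281 - 26*3601) = -1164/983 - 1/(281 - 93626) = -1164/983 - 1/(-93345) = -1164/983 - 1*(-1/93345) = -1164/983 + 1/93345 = -108652597/91758135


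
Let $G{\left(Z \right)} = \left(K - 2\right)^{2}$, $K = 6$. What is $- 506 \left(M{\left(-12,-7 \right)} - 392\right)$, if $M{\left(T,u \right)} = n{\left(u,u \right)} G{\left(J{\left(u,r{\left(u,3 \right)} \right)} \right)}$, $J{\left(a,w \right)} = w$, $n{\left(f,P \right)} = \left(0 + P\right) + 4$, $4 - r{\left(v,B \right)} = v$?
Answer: $222640$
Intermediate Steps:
$r{\left(v,B \right)} = 4 - v$
$n{\left(f,P \right)} = 4 + P$ ($n{\left(f,P \right)} = P + 4 = 4 + P$)
$G{\left(Z \right)} = 16$ ($G{\left(Z \right)} = \left(6 - 2\right)^{2} = 4^{2} = 16$)
$M{\left(T,u \right)} = 64 + 16 u$ ($M{\left(T,u \right)} = \left(4 + u\right) 16 = 64 + 16 u$)
$- 506 \left(M{\left(-12,-7 \right)} - 392\right) = - 506 \left(\left(64 + 16 \left(-7\right)\right) - 392\right) = - 506 \left(\left(64 - 112\right) - 392\right) = - 506 \left(-48 - 392\right) = \left(-506\right) \left(-440\right) = 222640$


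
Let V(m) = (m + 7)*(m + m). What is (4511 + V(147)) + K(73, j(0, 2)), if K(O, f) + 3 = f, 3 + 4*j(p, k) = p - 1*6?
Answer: 199127/4 ≈ 49782.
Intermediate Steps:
V(m) = 2*m*(7 + m) (V(m) = (7 + m)*(2*m) = 2*m*(7 + m))
j(p, k) = -9/4 + p/4 (j(p, k) = -¾ + (p - 1*6)/4 = -¾ + (p - 6)/4 = -¾ + (-6 + p)/4 = -¾ + (-3/2 + p/4) = -9/4 + p/4)
K(O, f) = -3 + f
(4511 + V(147)) + K(73, j(0, 2)) = (4511 + 2*147*(7 + 147)) + (-3 + (-9/4 + (¼)*0)) = (4511 + 2*147*154) + (-3 + (-9/4 + 0)) = (4511 + 45276) + (-3 - 9/4) = 49787 - 21/4 = 199127/4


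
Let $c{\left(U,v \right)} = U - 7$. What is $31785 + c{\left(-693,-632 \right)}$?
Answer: $31085$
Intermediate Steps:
$c{\left(U,v \right)} = -7 + U$ ($c{\left(U,v \right)} = U - 7 = -7 + U$)
$31785 + c{\left(-693,-632 \right)} = 31785 - 700 = 31085$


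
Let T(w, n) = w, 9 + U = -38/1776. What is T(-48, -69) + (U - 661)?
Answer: -637603/888 ≈ -718.02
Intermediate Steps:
U = -8011/888 (U = -9 - 38/1776 = -9 - 38*1/1776 = -9 - 19/888 = -8011/888 ≈ -9.0214)
T(-48, -69) + (U - 661) = -48 + (-8011/888 - 661) = -48 - 594979/888 = -637603/888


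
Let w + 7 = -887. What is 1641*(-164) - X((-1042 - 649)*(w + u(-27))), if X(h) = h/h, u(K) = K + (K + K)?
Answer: -269125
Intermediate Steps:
w = -894 (w = -7 - 887 = -894)
u(K) = 3*K (u(K) = K + 2*K = 3*K)
X(h) = 1
1641*(-164) - X((-1042 - 649)*(w + u(-27))) = 1641*(-164) - 1*1 = -269124 - 1 = -269125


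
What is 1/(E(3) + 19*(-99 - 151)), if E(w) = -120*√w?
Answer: -95/450386 + 6*√3/1125965 ≈ -0.00020170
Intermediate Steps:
1/(E(3) + 19*(-99 - 151)) = 1/(-120*√3 + 19*(-99 - 151)) = 1/(-120*√3 + 19*(-250)) = 1/(-120*√3 - 4750) = 1/(-4750 - 120*√3)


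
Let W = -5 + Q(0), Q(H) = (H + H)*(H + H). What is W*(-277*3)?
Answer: 4155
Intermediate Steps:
Q(H) = 4*H² (Q(H) = (2*H)*(2*H) = 4*H²)
W = -5 (W = -5 + 4*0² = -5 + 4*0 = -5 + 0 = -5)
W*(-277*3) = -(-1385)*3 = -5*(-831) = 4155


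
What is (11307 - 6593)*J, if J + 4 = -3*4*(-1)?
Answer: 37712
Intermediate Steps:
J = 8 (J = -4 - 3*4*(-1) = -4 - 12*(-1) = -4 + 12 = 8)
(11307 - 6593)*J = (11307 - 6593)*8 = 4714*8 = 37712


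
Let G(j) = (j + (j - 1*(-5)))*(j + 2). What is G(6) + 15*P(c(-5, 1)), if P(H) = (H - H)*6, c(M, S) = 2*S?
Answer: 136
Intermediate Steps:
G(j) = (2 + j)*(5 + 2*j) (G(j) = (j + (j + 5))*(2 + j) = (j + (5 + j))*(2 + j) = (5 + 2*j)*(2 + j) = (2 + j)*(5 + 2*j))
P(H) = 0 (P(H) = 0*6 = 0)
G(6) + 15*P(c(-5, 1)) = (10 + 2*6**2 + 9*6) + 15*0 = (10 + 2*36 + 54) + 0 = (10 + 72 + 54) + 0 = 136 + 0 = 136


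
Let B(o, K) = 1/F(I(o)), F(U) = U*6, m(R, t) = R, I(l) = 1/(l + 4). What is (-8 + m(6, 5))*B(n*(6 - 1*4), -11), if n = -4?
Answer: 4/3 ≈ 1.3333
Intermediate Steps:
I(l) = 1/(4 + l)
F(U) = 6*U
B(o, K) = ⅔ + o/6 (B(o, K) = 1/(6/(4 + o)) = ⅔ + o/6)
(-8 + m(6, 5))*B(n*(6 - 1*4), -11) = (-8 + 6)*(⅔ + (-4*(6 - 1*4))/6) = -2*(⅔ + (-4*(6 - 4))/6) = -2*(⅔ + (-4*2)/6) = -2*(⅔ + (⅙)*(-8)) = -2*(⅔ - 4/3) = -2*(-⅔) = 4/3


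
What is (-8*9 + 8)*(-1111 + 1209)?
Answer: -6272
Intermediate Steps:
(-8*9 + 8)*(-1111 + 1209) = (-72 + 8)*98 = -64*98 = -6272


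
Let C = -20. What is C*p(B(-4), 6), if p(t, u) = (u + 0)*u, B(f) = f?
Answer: -720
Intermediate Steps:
p(t, u) = u² (p(t, u) = u*u = u²)
C*p(B(-4), 6) = -20*6² = -20*36 = -720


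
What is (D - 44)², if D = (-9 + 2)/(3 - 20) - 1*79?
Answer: 4343056/289 ≈ 15028.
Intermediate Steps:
D = -1336/17 (D = -7/(-17) - 79 = -7*(-1/17) - 79 = 7/17 - 79 = -1336/17 ≈ -78.588)
(D - 44)² = (-1336/17 - 44)² = (-2084/17)² = 4343056/289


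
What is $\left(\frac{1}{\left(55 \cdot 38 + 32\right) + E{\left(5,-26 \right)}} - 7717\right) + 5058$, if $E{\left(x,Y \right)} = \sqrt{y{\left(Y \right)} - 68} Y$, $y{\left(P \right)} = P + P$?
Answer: $- \frac{6094432257}{2292002} + \frac{13 i \sqrt{30}}{1146001} \approx -2659.0 + 6.2132 \cdot 10^{-5} i$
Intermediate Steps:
$y{\left(P \right)} = 2 P$
$E{\left(x,Y \right)} = Y \sqrt{-68 + 2 Y}$ ($E{\left(x,Y \right)} = \sqrt{2 Y - 68} Y = \sqrt{-68 + 2 Y} Y = Y \sqrt{-68 + 2 Y}$)
$\left(\frac{1}{\left(55 \cdot 38 + 32\right) + E{\left(5,-26 \right)}} - 7717\right) + 5058 = \left(\frac{1}{\left(55 \cdot 38 + 32\right) - 26 \sqrt{-68 + 2 \left(-26\right)}} - 7717\right) + 5058 = \left(\frac{1}{\left(2090 + 32\right) - 26 \sqrt{-68 - 52}} - 7717\right) + 5058 = \left(\frac{1}{2122 - 26 \sqrt{-120}} - 7717\right) + 5058 = \left(\frac{1}{2122 - 26 \cdot 2 i \sqrt{30}} - 7717\right) + 5058 = \left(\frac{1}{2122 - 52 i \sqrt{30}} - 7717\right) + 5058 = \left(-7717 + \frac{1}{2122 - 52 i \sqrt{30}}\right) + 5058 = -2659 + \frac{1}{2122 - 52 i \sqrt{30}}$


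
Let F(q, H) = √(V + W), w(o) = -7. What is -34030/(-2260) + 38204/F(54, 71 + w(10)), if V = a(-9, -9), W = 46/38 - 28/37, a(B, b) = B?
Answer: 3403/226 - 9551*I*√1055906/751 ≈ 15.058 - 13068.0*I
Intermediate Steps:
W = 319/703 (W = 46*(1/38) - 28*1/37 = 23/19 - 28/37 = 319/703 ≈ 0.45377)
V = -9
F(q, H) = 2*I*√1055906/703 (F(q, H) = √(-9 + 319/703) = √(-6008/703) = 2*I*√1055906/703)
-34030/(-2260) + 38204/F(54, 71 + w(10)) = -34030/(-2260) + 38204/((2*I*√1055906/703)) = -34030*(-1/2260) + 38204*(-I*√1055906/3004) = 3403/226 - 9551*I*√1055906/751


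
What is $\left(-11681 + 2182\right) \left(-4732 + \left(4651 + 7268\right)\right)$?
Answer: $-68269313$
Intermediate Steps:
$\left(-11681 + 2182\right) \left(-4732 + \left(4651 + 7268\right)\right) = - 9499 \left(-4732 + 11919\right) = \left(-9499\right) 7187 = -68269313$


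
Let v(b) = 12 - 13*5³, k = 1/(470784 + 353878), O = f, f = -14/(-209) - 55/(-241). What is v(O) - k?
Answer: -1330179807/824662 ≈ -1613.0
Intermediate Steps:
f = 14869/50369 (f = -14*(-1/209) - 55*(-1/241) = 14/209 + 55/241 = 14869/50369 ≈ 0.29520)
O = 14869/50369 ≈ 0.29520
k = 1/824662 ≈ 1.2126e-6
v(b) = -1613 (v(b) = 12 - 13*125 = 12 - 1625 = -1613)
v(O) - k = -1613 - 1*1/824662 = -1613 - 1/824662 = -1330179807/824662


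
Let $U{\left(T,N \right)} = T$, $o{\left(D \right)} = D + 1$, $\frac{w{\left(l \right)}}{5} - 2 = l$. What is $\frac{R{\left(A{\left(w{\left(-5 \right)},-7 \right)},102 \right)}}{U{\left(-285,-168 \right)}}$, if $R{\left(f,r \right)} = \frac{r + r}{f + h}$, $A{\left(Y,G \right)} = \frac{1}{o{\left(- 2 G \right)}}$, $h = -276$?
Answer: $\frac{204}{78641} \approx 0.0025941$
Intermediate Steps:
$w{\left(l \right)} = 10 + 5 l$
$o{\left(D \right)} = 1 + D$
$A{\left(Y,G \right)} = \frac{1}{1 - 2 G}$
$R{\left(f,r \right)} = \frac{2 r}{-276 + f}$ ($R{\left(f,r \right)} = \frac{r + r}{f - 276} = \frac{2 r}{-276 + f}$)
$\frac{R{\left(A{\left(w{\left(-5 \right)},-7 \right)},102 \right)}}{U{\left(-285,-168 \right)}} = \frac{2 \cdot 102 \frac{1}{-276 - \frac{1}{-1 + 2 \left(-7\right)}}}{-285} = 2 \cdot 102 \frac{1}{-276 - \frac{1}{-1 - 14}} \left(- \frac{1}{285}\right) = 2 \cdot 102 \frac{1}{-276 - \frac{1}{-15}} \left(- \frac{1}{285}\right) = 2 \cdot 102 \frac{1}{-276 - - \frac{1}{15}} \left(- \frac{1}{285}\right) = 2 \cdot 102 \frac{1}{-276 + \frac{1}{15}} \left(- \frac{1}{285}\right) = 2 \cdot 102 \frac{1}{- \frac{4139}{15}} \left(- \frac{1}{285}\right) = 2 \cdot 102 \left(- \frac{15}{4139}\right) \left(- \frac{1}{285}\right) = \left(- \frac{3060}{4139}\right) \left(- \frac{1}{285}\right) = \frac{204}{78641}$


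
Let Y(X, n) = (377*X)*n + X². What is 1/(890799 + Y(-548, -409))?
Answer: 1/85688867 ≈ 1.1670e-8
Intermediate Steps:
Y(X, n) = X² + 377*X*n (Y(X, n) = 377*X*n + X² = X² + 377*X*n)
1/(890799 + Y(-548, -409)) = 1/(890799 - 548*(-548 + 377*(-409))) = 1/(890799 - 548*(-548 - 154193)) = 1/(890799 - 548*(-154741)) = 1/(890799 + 84798068) = 1/85688867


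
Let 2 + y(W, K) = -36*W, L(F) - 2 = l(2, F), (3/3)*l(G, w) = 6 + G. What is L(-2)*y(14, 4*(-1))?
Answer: -5060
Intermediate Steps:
l(G, w) = 6 + G
L(F) = 10 (L(F) = 2 + (6 + 2) = 2 + 8 = 10)
y(W, K) = -2 - 36*W
L(-2)*y(14, 4*(-1)) = 10*(-2 - 36*14) = 10*(-2 - 504) = 10*(-506) = -5060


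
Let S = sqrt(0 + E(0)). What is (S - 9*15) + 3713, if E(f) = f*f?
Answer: 3578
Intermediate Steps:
E(f) = f**2
S = 0 (S = sqrt(0 + 0**2) = sqrt(0 + 0) = sqrt(0) = 0)
(S - 9*15) + 3713 = (0 - 9*15) + 3713 = (0 - 135) + 3713 = -135 + 3713 = 3578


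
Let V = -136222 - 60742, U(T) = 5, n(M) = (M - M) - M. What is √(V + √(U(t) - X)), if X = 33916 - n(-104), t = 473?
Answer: √(-196964 + I*√33807) ≈ 0.207 + 443.81*I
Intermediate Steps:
n(M) = -M (n(M) = 0 - M = -M)
V = -196964
X = 33812 (X = 33916 - (-1)*(-104) = 33916 - 1*104 = 33916 - 104 = 33812)
√(V + √(U(t) - X)) = √(-196964 + √(5 - 1*33812)) = √(-196964 + √(5 - 33812)) = √(-196964 + √(-33807)) = √(-196964 + I*√33807)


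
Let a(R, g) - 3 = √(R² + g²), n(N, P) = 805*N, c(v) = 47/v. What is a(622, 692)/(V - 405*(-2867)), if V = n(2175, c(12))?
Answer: 1/970670 + √216437/1456005 ≈ 0.00032055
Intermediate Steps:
V = 1750875 (V = 805*2175 = 1750875)
a(R, g) = 3 + √(R² + g²)
a(622, 692)/(V - 405*(-2867)) = (3 + √(622² + 692²))/(1750875 - 405*(-2867)) = (3 + √(386884 + 478864))/(1750875 + 1161135) = (3 + √865748)/2912010 = (3 + 2*√216437)*(1/2912010) = 1/970670 + √216437/1456005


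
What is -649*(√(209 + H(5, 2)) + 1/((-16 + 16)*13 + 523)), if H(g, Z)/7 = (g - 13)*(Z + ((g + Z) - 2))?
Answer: -649/523 - 649*I*√183 ≈ -1.2409 - 8779.5*I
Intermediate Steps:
H(g, Z) = 7*(-13 + g)*(-2 + g + 2*Z) (H(g, Z) = 7*((g - 13)*(Z + ((g + Z) - 2))) = 7*((-13 + g)*(Z + ((Z + g) - 2))) = 7*((-13 + g)*(Z + (-2 + Z + g))) = 7*((-13 + g)*(-2 + g + 2*Z)) = 7*(-13 + g)*(-2 + g + 2*Z))
-649*(√(209 + H(5, 2)) + 1/((-16 + 16)*13 + 523)) = -649*(√(209 + (182 - 182*2 - 105*5 + 7*5² + 14*2*5)) + 1/((-16 + 16)*13 + 523)) = -649*(√(209 + (182 - 364 - 525 + 7*25 + 140)) + 1/(0*13 + 523)) = -649*(√(209 + (182 - 364 - 525 + 175 + 140)) + 1/(0 + 523)) = -649*(√(209 - 392) + 1/523) = -649*(√(-183) + 1/523) = -649*(I*√183 + 1/523) = -649*(1/523 + I*√183) = -649/523 - 649*I*√183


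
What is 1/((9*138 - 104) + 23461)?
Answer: 1/24599 ≈ 4.0652e-5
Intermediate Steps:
1/((9*138 - 104) + 23461) = 1/((1242 - 104) + 23461) = 1/(1138 + 23461) = 1/24599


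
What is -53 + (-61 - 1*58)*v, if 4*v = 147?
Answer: -17705/4 ≈ -4426.3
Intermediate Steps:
v = 147/4 (v = (¼)*147 = 147/4 ≈ 36.750)
-53 + (-61 - 1*58)*v = -53 + (-61 - 1*58)*(147/4) = -53 + (-61 - 58)*(147/4) = -53 - 119*147/4 = -53 - 17493/4 = -17705/4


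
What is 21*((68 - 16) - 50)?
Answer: 42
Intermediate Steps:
21*((68 - 16) - 50) = 21*(52 - 50) = 21*2 = 42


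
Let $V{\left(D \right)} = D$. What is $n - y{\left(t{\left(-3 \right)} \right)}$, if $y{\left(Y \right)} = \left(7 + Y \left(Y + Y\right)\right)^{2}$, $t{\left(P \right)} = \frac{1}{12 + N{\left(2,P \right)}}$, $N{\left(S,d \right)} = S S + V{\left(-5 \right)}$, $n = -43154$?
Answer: $- \frac{632538515}{14641} \approx -43203.0$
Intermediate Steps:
$N{\left(S,d \right)} = -5 + S^{2}$ ($N{\left(S,d \right)} = S S - 5 = S^{2} - 5 = -5 + S^{2}$)
$t{\left(P \right)} = \frac{1}{11}$ ($t{\left(P \right)} = \frac{1}{12 - \left(5 - 2^{2}\right)} = \frac{1}{12 + \left(-5 + 4\right)} = \frac{1}{12 - 1} = \frac{1}{11}$)
$y{\left(Y \right)} = \left(7 + 2 Y^{2}\right)^{2}$ ($y{\left(Y \right)} = \left(7 + Y 2 Y\right)^{2} = \left(7 + 2 Y^{2}\right)^{2}$)
$n - y{\left(t{\left(-3 \right)} \right)} = -43154 - \left(7 + \frac{2}{121}\right)^{2} = -43154 - \left(\frac{849}{121}\right)^{2} = -43154 - \frac{720801}{14641} = - \frac{632538515}{14641}$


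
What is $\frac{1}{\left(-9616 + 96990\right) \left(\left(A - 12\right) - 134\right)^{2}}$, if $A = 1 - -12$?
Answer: $\frac{1}{1545558686} \approx 6.4701 \cdot 10^{-10}$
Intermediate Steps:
$A = 13$ ($A = 1 + 12 = 13$)
$\frac{1}{\left(-9616 + 96990\right) \left(\left(A - 12\right) - 134\right)^{2}} = \frac{1}{\left(-9616 + 96990\right) \left(\left(13 - 12\right) - 134\right)^{2}} = \frac{1}{87374 \left(1 - 134\right)^{2}} = \frac{1}{87374 \left(-133\right)^{2}} = \frac{1}{87374 \cdot 17689} = \frac{1}{87374} \cdot \frac{1}{17689} = \frac{1}{1545558686}$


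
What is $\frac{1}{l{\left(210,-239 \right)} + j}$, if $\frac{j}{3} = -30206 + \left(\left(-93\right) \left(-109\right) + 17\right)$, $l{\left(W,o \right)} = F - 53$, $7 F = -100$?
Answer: $- \frac{7}{421563} \approx -1.6605 \cdot 10^{-5}$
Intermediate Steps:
$F = - \frac{100}{7}$ ($F = \frac{1}{7} \left(-100\right) = - \frac{100}{7} \approx -14.286$)
$l{\left(W,o \right)} = - \frac{471}{7}$ ($l{\left(W,o \right)} = - \frac{100}{7} - 53 = - \frac{471}{7}$)
$j = -60156$ ($j = 3 \left(-30206 + \left(\left(-93\right) \left(-109\right) + 17\right)\right) = 3 \left(-30206 + \left(10137 + 17\right)\right) = 3 \left(-30206 + 10154\right) = 3 \left(-20052\right) = -60156$)
$\frac{1}{l{\left(210,-239 \right)} + j} = \frac{1}{- \frac{471}{7} - 60156} = \frac{1}{- \frac{421563}{7}} = - \frac{7}{421563}$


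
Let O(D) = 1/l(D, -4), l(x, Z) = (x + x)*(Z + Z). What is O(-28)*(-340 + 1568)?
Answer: 307/112 ≈ 2.7411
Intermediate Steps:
l(x, Z) = 4*Z*x (l(x, Z) = (2*x)*(2*Z) = 4*Z*x)
O(D) = -1/(16*D) (O(D) = 1/(4*(-4)*D) = 1/(-16*D) = -1/(16*D))
O(-28)*(-340 + 1568) = (-1/16/(-28))*(-340 + 1568) = -1/16*(-1/28)*1228 = (1/448)*1228 = 307/112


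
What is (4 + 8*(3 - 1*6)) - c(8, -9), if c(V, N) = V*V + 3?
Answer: -87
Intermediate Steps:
c(V, N) = 3 + V**2 (c(V, N) = V**2 + 3 = 3 + V**2)
(4 + 8*(3 - 1*6)) - c(8, -9) = (4 + 8*(3 - 1*6)) - (3 + 8**2) = (4 + 8*(3 - 6)) - (3 + 64) = (4 + 8*(-3)) - 1*67 = (4 - 24) - 67 = -20 - 67 = -87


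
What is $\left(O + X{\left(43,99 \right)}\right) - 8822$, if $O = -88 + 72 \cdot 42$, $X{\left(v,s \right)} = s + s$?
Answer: $-5688$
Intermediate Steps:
$X{\left(v,s \right)} = 2 s$
$O = 2936$ ($O = -88 + 3024 = 2936$)
$\left(O + X{\left(43,99 \right)}\right) - 8822 = \left(2936 + 2 \cdot 99\right) - 8822 = \left(2936 + 198\right) - 8822 = 3134 - 8822 = -5688$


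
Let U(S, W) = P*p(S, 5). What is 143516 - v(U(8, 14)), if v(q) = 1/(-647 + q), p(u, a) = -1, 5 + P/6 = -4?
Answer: 85104989/593 ≈ 1.4352e+5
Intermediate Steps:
P = -54 (P = -30 + 6*(-4) = -30 - 24 = -54)
U(S, W) = 54 (U(S, W) = -54*(-1) = 54)
143516 - v(U(8, 14)) = 143516 - 1/(-647 + 54) = 143516 - 1/(-593) = 143516 - 1*(-1/593) = 143516 + 1/593 = 85104989/593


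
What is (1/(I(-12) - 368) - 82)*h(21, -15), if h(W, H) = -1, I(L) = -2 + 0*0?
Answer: 30341/370 ≈ 82.003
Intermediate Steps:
I(L) = -2 (I(L) = -2 + 0 = -2)
(1/(I(-12) - 368) - 82)*h(21, -15) = (1/(-2 - 368) - 82)*(-1) = (1/(-370) - 82)*(-1) = (-1/370 - 82)*(-1) = -30341/370*(-1) = 30341/370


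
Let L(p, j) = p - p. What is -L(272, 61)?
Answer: 0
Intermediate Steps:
L(p, j) = 0
-L(272, 61) = -1*0 = 0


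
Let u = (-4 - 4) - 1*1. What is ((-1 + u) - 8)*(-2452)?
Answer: 44136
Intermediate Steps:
u = -9 (u = -8 - 1 = -9)
((-1 + u) - 8)*(-2452) = ((-1 - 9) - 8)*(-2452) = (-10 - 8)*(-2452) = -18*(-2452) = 44136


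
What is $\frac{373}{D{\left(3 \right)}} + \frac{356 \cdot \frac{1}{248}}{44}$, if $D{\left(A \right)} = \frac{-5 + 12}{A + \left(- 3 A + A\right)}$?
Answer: $- \frac{3052009}{19096} \approx -159.82$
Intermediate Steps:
$D{\left(A \right)} = - \frac{7}{A}$ ($D{\left(A \right)} = \frac{7}{A - 2 A} = \frac{7}{\left(-1\right) A} = 7 \left(- \frac{1}{A}\right) = - \frac{7}{A}$)
$\frac{373}{D{\left(3 \right)}} + \frac{356 \cdot \frac{1}{248}}{44} = \frac{373}{\left(-7\right) \frac{1}{3}} + \frac{356 \cdot \frac{1}{248}}{44} = \frac{373}{\left(-7\right) \frac{1}{3}} + 356 \cdot \frac{1}{248} \cdot \frac{1}{44} = \frac{373}{- \frac{7}{3}} + \frac{89}{62} \cdot \frac{1}{44} = 373 \left(- \frac{3}{7}\right) + \frac{89}{2728} = - \frac{1119}{7} + \frac{89}{2728} = - \frac{3052009}{19096}$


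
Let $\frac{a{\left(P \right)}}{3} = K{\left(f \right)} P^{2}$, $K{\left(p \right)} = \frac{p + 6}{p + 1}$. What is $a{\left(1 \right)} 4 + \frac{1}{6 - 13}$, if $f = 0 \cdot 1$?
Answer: $\frac{503}{7} \approx 71.857$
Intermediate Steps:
$f = 0$
$K{\left(p \right)} = \frac{6 + p}{1 + p}$
$a{\left(P \right)} = 18 P^{2}$ ($a{\left(P \right)} = 3 \frac{6 + 0}{1 + 0} P^{2} = 3 \cdot 1^{-1} \cdot 6 P^{2} = 3 \cdot 1 \cdot 6 P^{2} = 3 \cdot 6 P^{2} = 18 P^{2}$)
$a{\left(1 \right)} 4 + \frac{1}{6 - 13} = 18 \cdot 1^{2} \cdot 4 + \frac{1}{6 - 13} = 18 \cdot 1 \cdot 4 + \frac{1}{-7} = 18 \cdot 4 - \frac{1}{7} = 72 - \frac{1}{7} = \frac{503}{7}$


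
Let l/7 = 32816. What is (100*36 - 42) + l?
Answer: 233270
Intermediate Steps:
l = 229712 (l = 7*32816 = 229712)
(100*36 - 42) + l = (100*36 - 42) + 229712 = (3600 - 42) + 229712 = 3558 + 229712 = 233270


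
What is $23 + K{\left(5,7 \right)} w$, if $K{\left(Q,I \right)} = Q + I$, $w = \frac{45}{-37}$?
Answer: $\frac{311}{37} \approx 8.4054$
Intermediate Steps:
$w = - \frac{45}{37}$ ($w = 45 \left(- \frac{1}{37}\right) = - \frac{45}{37} \approx -1.2162$)
$K{\left(Q,I \right)} = I + Q$
$23 + K{\left(5,7 \right)} w = 23 + \left(7 + 5\right) \left(- \frac{45}{37}\right) = 23 + 12 \left(- \frac{45}{37}\right) = 23 - \frac{540}{37} = \frac{311}{37}$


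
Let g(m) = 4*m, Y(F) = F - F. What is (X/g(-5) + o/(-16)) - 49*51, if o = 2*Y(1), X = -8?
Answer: -12493/5 ≈ -2498.6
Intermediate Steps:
Y(F) = 0
o = 0 (o = 2*0 = 0)
(X/g(-5) + o/(-16)) - 49*51 = (-8/(4*(-5)) + 0/(-16)) - 49*51 = (-8/(-20) + 0*(-1/16)) - 2499 = (-8*(-1/20) + 0) - 2499 = (2/5 + 0) - 2499 = 2/5 - 2499 = -12493/5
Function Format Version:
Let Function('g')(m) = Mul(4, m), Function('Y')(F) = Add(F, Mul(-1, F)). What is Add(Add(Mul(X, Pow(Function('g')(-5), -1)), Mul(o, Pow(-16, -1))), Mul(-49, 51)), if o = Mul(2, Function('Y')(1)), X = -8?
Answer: Rational(-12493, 5) ≈ -2498.6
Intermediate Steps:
Function('Y')(F) = 0
o = 0 (o = Mul(2, 0) = 0)
Add(Add(Mul(X, Pow(Function('g')(-5), -1)), Mul(o, Pow(-16, -1))), Mul(-49, 51)) = Add(Add(Mul(-8, Pow(Mul(4, -5), -1)), Mul(0, Pow(-16, -1))), Mul(-49, 51)) = Add(Add(Mul(-8, Pow(-20, -1)), Mul(0, Rational(-1, 16))), -2499) = Add(Add(Mul(-8, Rational(-1, 20)), 0), -2499) = Add(Add(Rational(2, 5), 0), -2499) = Add(Rational(2, 5), -2499) = Rational(-12493, 5)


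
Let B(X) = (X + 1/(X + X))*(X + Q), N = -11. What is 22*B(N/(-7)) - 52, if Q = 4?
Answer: 8801/49 ≈ 179.61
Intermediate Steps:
B(X) = (4 + X)*(X + 1/(2*X)) (B(X) = (X + 1/(X + X))*(X + 4) = (X + 1/(2*X))*(4 + X) = (4 + X)*(X + 1/(2*X)))
22*B(N/(-7)) - 52 = 22*(1/2 + (-11/(-7))**2 + 2/((-11/(-7))) + 4*(-11/(-7))) - 52 = 22*(1/2 + (-11*(-1/7))**2 + 2/((-11*(-1/7))) + 4*(-11*(-1/7))) - 52 = 22*(1/2 + (11/7)**2 + 2/(11/7) + 4*(11/7)) - 52 = 22*(1/2 + 121/49 + 2*(7/11) + 44/7) - 52 = 22*(1/2 + 121/49 + 14/11 + 44/7) - 52 = 22*(11349/1078) - 52 = 11349/49 - 52 = 8801/49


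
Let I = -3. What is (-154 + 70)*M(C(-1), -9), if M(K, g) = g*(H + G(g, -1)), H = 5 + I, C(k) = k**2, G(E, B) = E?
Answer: -5292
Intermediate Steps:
H = 2 (H = 5 - 3 = 2)
M(K, g) = g*(2 + g)
(-154 + 70)*M(C(-1), -9) = (-154 + 70)*(-9*(2 - 9)) = -(-756)*(-7) = -84*63 = -5292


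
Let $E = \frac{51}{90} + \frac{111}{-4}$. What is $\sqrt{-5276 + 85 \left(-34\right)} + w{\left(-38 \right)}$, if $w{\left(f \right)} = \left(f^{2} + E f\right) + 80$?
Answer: $\frac{76709}{30} + i \sqrt{8166} \approx 2557.0 + 90.366 i$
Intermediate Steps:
$E = - \frac{1631}{60}$ ($E = 51 \cdot \frac{1}{90} + 111 \left(- \frac{1}{4}\right) = \frac{17}{30} - \frac{111}{4} = - \frac{1631}{60} \approx -27.183$)
$w{\left(f \right)} = 80 + f^{2} - \frac{1631 f}{60}$ ($w{\left(f \right)} = \left(f^{2} - \frac{1631 f}{60}\right) + 80 = 80 + f^{2} - \frac{1631 f}{60}$)
$\sqrt{-5276 + 85 \left(-34\right)} + w{\left(-38 \right)} = \sqrt{-5276 + 85 \left(-34\right)} + \left(80 + \left(-38\right)^{2} - - \frac{30989}{30}\right) = \sqrt{-5276 - 2890} + \left(80 + 1444 + \frac{30989}{30}\right) = \sqrt{-8166} + \frac{76709}{30} = i \sqrt{8166} + \frac{76709}{30} = \frac{76709}{30} + i \sqrt{8166}$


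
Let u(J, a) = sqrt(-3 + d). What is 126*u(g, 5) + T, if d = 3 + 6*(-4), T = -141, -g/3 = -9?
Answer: -141 + 252*I*sqrt(6) ≈ -141.0 + 617.27*I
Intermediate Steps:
g = 27 (g = -3*(-9) = 27)
d = -21 (d = 3 - 24 = -21)
u(J, a) = 2*I*sqrt(6) (u(J, a) = sqrt(-3 - 21) = sqrt(-24) = 2*I*sqrt(6))
126*u(g, 5) + T = 126*(2*I*sqrt(6)) - 141 = 252*I*sqrt(6) - 141 = -141 + 252*I*sqrt(6)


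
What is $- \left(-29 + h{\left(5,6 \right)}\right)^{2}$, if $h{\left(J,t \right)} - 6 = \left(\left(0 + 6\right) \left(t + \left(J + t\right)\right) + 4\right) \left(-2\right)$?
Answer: $-55225$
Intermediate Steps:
$h{\left(J,t \right)} = -2 - 24 t - 12 J$ ($h{\left(J,t \right)} = 6 + \left(\left(0 + 6\right) \left(t + \left(J + t\right)\right) + 4\right) \left(-2\right) = 6 + \left(6 \left(J + 2 t\right) + 4\right) \left(-2\right) = 6 + \left(\left(6 J + 12 t\right) + 4\right) \left(-2\right) = 6 + \left(4 + 6 J + 12 t\right) \left(-2\right) = 6 - \left(8 + 12 J + 24 t\right) = -2 - 24 t - 12 J$)
$- \left(-29 + h{\left(5,6 \right)}\right)^{2} = - \left(-29 - 206\right)^{2} = - \left(-235\right)^{2} = \left(-1\right) 55225 = -55225$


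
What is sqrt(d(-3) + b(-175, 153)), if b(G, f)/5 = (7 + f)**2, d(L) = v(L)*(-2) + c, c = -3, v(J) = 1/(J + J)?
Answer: 2*sqrt(287994)/3 ≈ 357.77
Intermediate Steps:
v(J) = 1/(2*J)
d(L) = -3 - 1/L (d(L) = (1/(2*L))*(-2) - 3 = -1/L - 3 = -3 - 1/L)
b(G, f) = 5*(7 + f)**2
sqrt(d(-3) + b(-175, 153)) = sqrt((-3 - 1/(-3)) + 5*(7 + 153)**2) = sqrt((-3 - 1*(-1/3)) + 5*160**2) = sqrt((-3 + 1/3) + 5*25600) = sqrt(-8/3 + 128000) = sqrt(383992/3) = 2*sqrt(287994)/3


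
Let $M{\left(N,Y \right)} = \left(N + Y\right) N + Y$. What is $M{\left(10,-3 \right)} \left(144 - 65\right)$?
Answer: $5293$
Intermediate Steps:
$M{\left(N,Y \right)} = Y + N \left(N + Y\right)$ ($M{\left(N,Y \right)} = N \left(N + Y\right) + Y = Y + N \left(N + Y\right)$)
$M{\left(10,-3 \right)} \left(144 - 65\right) = \left(-3 + 10^{2} + 10 \left(-3\right)\right) \left(144 - 65\right) = \left(-3 + 100 - 30\right) 79 = 67 \cdot 79 = 5293$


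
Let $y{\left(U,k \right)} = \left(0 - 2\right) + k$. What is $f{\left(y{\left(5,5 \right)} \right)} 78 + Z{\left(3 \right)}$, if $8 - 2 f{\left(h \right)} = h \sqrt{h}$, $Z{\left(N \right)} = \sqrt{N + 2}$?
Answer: $312 + \sqrt{5} - 117 \sqrt{3} \approx 111.59$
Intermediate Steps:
$y{\left(U,k \right)} = -2 + k$
$Z{\left(N \right)} = \sqrt{2 + N}$
$f{\left(h \right)} = 4 - \frac{h^{\frac{3}{2}}}{2}$ ($f{\left(h \right)} = 4 - \frac{h \sqrt{h}}{2} = 4 - \frac{h^{\frac{3}{2}}}{2}$)
$f{\left(y{\left(5,5 \right)} \right)} 78 + Z{\left(3 \right)} = \left(4 - \frac{\left(-2 + 5\right)^{\frac{3}{2}}}{2}\right) 78 + \sqrt{2 + 3} = \left(4 - \frac{3^{\frac{3}{2}}}{2}\right) 78 + \sqrt{5} = \left(4 - \frac{3 \sqrt{3}}{2}\right) 78 + \sqrt{5} = \left(312 - 117 \sqrt{3}\right) + \sqrt{5} = 312 + \sqrt{5} - 117 \sqrt{3}$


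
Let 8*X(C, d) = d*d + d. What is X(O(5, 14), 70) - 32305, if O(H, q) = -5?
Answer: -126735/4 ≈ -31684.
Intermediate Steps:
X(C, d) = d/8 + d**2/8 (X(C, d) = (d*d + d)/8 = (d**2 + d)/8 = (d + d**2)/8 = d/8 + d**2/8)
X(O(5, 14), 70) - 32305 = (1/8)*70*(1 + 70) - 32305 = (1/8)*70*71 - 32305 = 2485/4 - 32305 = -126735/4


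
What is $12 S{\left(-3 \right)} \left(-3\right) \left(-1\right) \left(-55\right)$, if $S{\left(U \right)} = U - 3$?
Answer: $11880$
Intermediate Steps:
$S{\left(U \right)} = -3 + U$
$12 S{\left(-3 \right)} \left(-3\right) \left(-1\right) \left(-55\right) = 12 \left(-3 - 3\right) \left(-3\right) \left(-1\right) \left(-55\right) = 12 \left(-6\right) \left(-3\right) \left(-1\right) \left(-55\right) = 12 \cdot 18 \left(-1\right) \left(-55\right) = 12 \left(-18\right) \left(-55\right) = \left(-216\right) \left(-55\right) = 11880$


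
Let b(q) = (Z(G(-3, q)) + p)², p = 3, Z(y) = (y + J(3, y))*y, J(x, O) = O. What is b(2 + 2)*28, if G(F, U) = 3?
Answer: 12348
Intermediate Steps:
Z(y) = 2*y² (Z(y) = (y + y)*y = (2*y)*y = 2*y²)
b(q) = 441 (b(q) = (2*3² + 3)² = (2*9 + 3)² = (18 + 3)² = 21² = 441)
b(2 + 2)*28 = 441*28 = 12348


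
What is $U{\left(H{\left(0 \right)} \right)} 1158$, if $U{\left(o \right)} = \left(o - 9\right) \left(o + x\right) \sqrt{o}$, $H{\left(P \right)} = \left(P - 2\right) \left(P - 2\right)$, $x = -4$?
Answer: $0$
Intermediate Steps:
$H{\left(P \right)} = \left(-2 + P\right)^{2}$ ($H{\left(P \right)} = \left(-2 + P\right) \left(-2 + P\right) = \left(-2 + P\right)^{2}$)
$U{\left(o \right)} = \sqrt{o} \left(-9 + o\right) \left(-4 + o\right)$ ($U{\left(o \right)} = \left(o - 9\right) \left(o - 4\right) \sqrt{o} = \left(-9 + o\right) \left(-4 + o\right) \sqrt{o} = \sqrt{o} \left(-9 + o\right) \left(-4 + o\right)$)
$U{\left(H{\left(0 \right)} \right)} 1158 = \sqrt{\left(-2 + 0\right)^{2}} \left(36 + \left(\left(-2 + 0\right)^{2}\right)^{2} - 13 \left(-2 + 0\right)^{2}\right) 1158 = \sqrt{\left(-2\right)^{2}} \left(36 + \left(\left(-2\right)^{2}\right)^{2} - 13 \left(-2\right)^{2}\right) 1158 = \sqrt{4} \left(36 + 4^{2} - 52\right) 1158 = 2 \left(36 + 16 - 52\right) 1158 = 2 \cdot 0 \cdot 1158 = 0 \cdot 1158 = 0$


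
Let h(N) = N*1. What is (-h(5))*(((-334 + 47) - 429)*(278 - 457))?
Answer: -640820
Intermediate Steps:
h(N) = N
(-h(5))*(((-334 + 47) - 429)*(278 - 457)) = (-1*5)*(((-334 + 47) - 429)*(278 - 457)) = -5*(-287 - 429)*(-179) = -(-3580)*(-179) = -5*128164 = -640820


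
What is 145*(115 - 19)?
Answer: 13920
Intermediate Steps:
145*(115 - 19) = 145*96 = 13920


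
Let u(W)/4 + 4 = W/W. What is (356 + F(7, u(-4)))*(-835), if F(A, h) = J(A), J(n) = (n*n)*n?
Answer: -583665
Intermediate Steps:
J(n) = n³ (J(n) = n²*n = n³)
u(W) = -12 (u(W) = -16 + 4*(W/W) = -16 + 4*1 = -16 + 4 = -12)
F(A, h) = A³
(356 + F(7, u(-4)))*(-835) = (356 + 7³)*(-835) = (356 + 343)*(-835) = 699*(-835) = -583665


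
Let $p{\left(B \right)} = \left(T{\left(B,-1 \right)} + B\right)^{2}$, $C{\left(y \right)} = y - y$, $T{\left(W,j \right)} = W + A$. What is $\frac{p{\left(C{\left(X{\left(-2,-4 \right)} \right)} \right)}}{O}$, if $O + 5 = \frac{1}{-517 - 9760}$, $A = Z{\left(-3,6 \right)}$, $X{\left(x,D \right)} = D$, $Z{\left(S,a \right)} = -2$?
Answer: $- \frac{20554}{25693} \approx -0.79998$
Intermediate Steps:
$A = -2$
$T{\left(W,j \right)} = -2 + W$ ($T{\left(W,j \right)} = W - 2 = -2 + W$)
$C{\left(y \right)} = 0$
$p{\left(B \right)} = \left(-2 + 2 B\right)^{2}$ ($p{\left(B \right)} = \left(\left(-2 + B\right) + B\right)^{2} = \left(-2 + 2 B\right)^{2}$)
$O = - \frac{51386}{10277}$ ($O = -5 + \frac{1}{-517 - 9760} = -5 + \frac{1}{-10277} = -5 - \frac{1}{10277} = - \frac{51386}{10277} \approx -5.0001$)
$\frac{p{\left(C{\left(X{\left(-2,-4 \right)} \right)} \right)}}{O} = \frac{4 \left(-1 + 0\right)^{2}}{- \frac{51386}{10277}} = 4 \left(-1\right)^{2} \left(- \frac{10277}{51386}\right) = 4 \cdot 1 \left(- \frac{10277}{51386}\right) = 4 \left(- \frac{10277}{51386}\right) = - \frac{20554}{25693}$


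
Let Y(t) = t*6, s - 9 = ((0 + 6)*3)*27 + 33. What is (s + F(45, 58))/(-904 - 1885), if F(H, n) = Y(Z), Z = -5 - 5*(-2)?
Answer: -558/2789 ≈ -0.20007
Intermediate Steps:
s = 528 (s = 9 + (((0 + 6)*3)*27 + 33) = 9 + ((6*3)*27 + 33) = 9 + (18*27 + 33) = 9 + (486 + 33) = 9 + 519 = 528)
Z = 5 (Z = -5 + 10 = 5)
Y(t) = 6*t
F(H, n) = 30 (F(H, n) = 6*5 = 30)
(s + F(45, 58))/(-904 - 1885) = (528 + 30)/(-904 - 1885) = 558/(-2789) = 558*(-1/2789) = -558/2789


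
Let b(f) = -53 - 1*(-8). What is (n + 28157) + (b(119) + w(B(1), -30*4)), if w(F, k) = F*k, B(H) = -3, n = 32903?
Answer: 61375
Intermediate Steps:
b(f) = -45 (b(f) = -53 + 8 = -45)
(n + 28157) + (b(119) + w(B(1), -30*4)) = (32903 + 28157) + (-45 - (-90)*4) = 61060 + (-45 - 3*(-120)) = 61060 + (-45 + 360) = 61060 + 315 = 61375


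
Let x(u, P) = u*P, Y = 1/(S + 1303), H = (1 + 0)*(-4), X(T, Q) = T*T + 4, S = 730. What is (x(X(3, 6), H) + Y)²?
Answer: 11175661225/4133089 ≈ 2703.9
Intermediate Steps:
X(T, Q) = 4 + T² (X(T, Q) = T² + 4 = 4 + T²)
H = -4 (H = 1*(-4) = -4)
Y = 1/2033 (Y = 1/(730 + 1303) = 1/2033 ≈ 0.00049188)
x(u, P) = P*u
(x(X(3, 6), H) + Y)² = (-4*(4 + 3²) + 1/2033)² = (-4*(4 + 9) + 1/2033)² = (-4*13 + 1/2033)² = (-52 + 1/2033)² = (-105715/2033)² = 11175661225/4133089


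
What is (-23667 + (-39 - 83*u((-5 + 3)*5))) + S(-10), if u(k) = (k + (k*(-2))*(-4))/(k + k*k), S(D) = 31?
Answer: -23592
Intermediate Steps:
u(k) = 9*k/(k + k²) (u(k) = (k - 2*k*(-4))/(k + k²) = (k + 8*k)/(k + k²) = (9*k)/(k + k²) = 9*k/(k + k²))
(-23667 + (-39 - 83*u((-5 + 3)*5))) + S(-10) = (-23667 + (-39 - 747/(1 + (-5 + 3)*5))) + 31 = (-23667 + (-39 - 747/(1 - 2*5))) + 31 = (-23667 + (-39 - 747/(1 - 10))) + 31 = (-23667 + (-39 - 747/(-9))) + 31 = (-23667 + (-39 - 747*(-1)/9)) + 31 = (-23667 + (-39 - 83*(-1))) + 31 = (-23667 + (-39 + 83)) + 31 = (-23667 + 44) + 31 = -23623 + 31 = -23592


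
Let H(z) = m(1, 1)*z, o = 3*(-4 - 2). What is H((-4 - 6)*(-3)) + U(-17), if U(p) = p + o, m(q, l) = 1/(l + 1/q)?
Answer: -20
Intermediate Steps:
o = -18 (o = 3*(-6) = -18)
m(q, l) = 1/(l + 1/q)
U(p) = -18 + p (U(p) = p - 18 = -18 + p)
H(z) = z/2 (H(z) = (1/(1 + 1*1))*z = (1/(1 + 1))*z = (1/2)*z = (1*(1/2))*z = z/2)
H((-4 - 6)*(-3)) + U(-17) = ((-4 - 6)*(-3))/2 + (-18 - 17) = (-10*(-3))/2 - 35 = (1/2)*30 - 35 = 15 - 35 = -20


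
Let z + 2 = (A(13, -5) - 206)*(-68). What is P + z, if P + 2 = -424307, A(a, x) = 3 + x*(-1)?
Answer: -410847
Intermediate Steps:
A(a, x) = 3 - x
z = 13462 (z = -2 + ((3 - 1*(-5)) - 206)*(-68) = -2 + ((3 + 5) - 206)*(-68) = -2 + (8 - 206)*(-68) = -2 - 198*(-68) = -2 + 13464 = 13462)
P = -424309 (P = -2 - 424307 = -424309)
P + z = -424309 + 13462 = -410847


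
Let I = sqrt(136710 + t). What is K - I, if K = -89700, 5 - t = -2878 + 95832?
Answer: -89700 - sqrt(43761) ≈ -89909.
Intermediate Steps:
t = -92949 (t = 5 - (-2878 + 95832) = 5 - 1*92954 = 5 - 92954 = -92949)
I = sqrt(43761) (I = sqrt(136710 - 92949) = sqrt(43761) ≈ 209.19)
K - I = -89700 - sqrt(43761)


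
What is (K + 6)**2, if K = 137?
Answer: 20449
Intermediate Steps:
(K + 6)**2 = (137 + 6)**2 = 143**2 = 20449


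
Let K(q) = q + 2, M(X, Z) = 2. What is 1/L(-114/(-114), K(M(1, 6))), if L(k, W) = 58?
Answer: 1/58 ≈ 0.017241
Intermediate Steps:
K(q) = 2 + q
1/L(-114/(-114), K(M(1, 6))) = 1/58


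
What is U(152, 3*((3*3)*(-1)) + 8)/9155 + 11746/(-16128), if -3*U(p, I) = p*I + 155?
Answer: -6631573/10546560 ≈ -0.62879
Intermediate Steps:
U(p, I) = -155/3 - I*p/3 (U(p, I) = -(p*I + 155)/3 = -(I*p + 155)/3 = -(155 + I*p)/3 = -155/3 - I*p/3)
U(152, 3*((3*3)*(-1)) + 8)/9155 + 11746/(-16128) = (-155/3 - ⅓*(3*((3*3)*(-1)) + 8)*152)/9155 + 11746/(-16128) = (-155/3 - ⅓*(3*(9*(-1)) + 8)*152)*(1/9155) + 11746*(-1/16128) = (-155/3 - ⅓*(3*(-9) + 8)*152)*(1/9155) - 839/1152 = (-155/3 - ⅓*(-27 + 8)*152)*(1/9155) - 839/1152 = (-155/3 - ⅓*(-19)*152)*(1/9155) - 839/1152 = (-155/3 + 2888/3)*(1/9155) - 839/1152 = 911*(1/9155) - 839/1152 = 911/9155 - 839/1152 = -6631573/10546560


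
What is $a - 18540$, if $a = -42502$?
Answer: $-61042$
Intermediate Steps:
$a - 18540 = -42502 - 18540 = -61042$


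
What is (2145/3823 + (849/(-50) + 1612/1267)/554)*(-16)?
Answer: -285906012764/33542906425 ≈ -8.5236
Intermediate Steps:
(2145/3823 + (849/(-50) + 1612/1267)/554)*(-16) = (2145*(1/3823) + (849*(-1/50) + 1612*(1/1267))*(1/554))*(-16) = (2145/3823 + (-849/50 + 1612/1267)*(1/554))*(-16) = (2145/3823 - 995083/63350*1/554)*(-16) = (2145/3823 - 995083/35095900)*(-16) = (71476503191/134171625700)*(-16) = -285906012764/33542906425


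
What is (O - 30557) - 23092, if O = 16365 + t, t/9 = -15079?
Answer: -172995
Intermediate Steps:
t = -135711 (t = 9*(-15079) = -135711)
O = -119346 (O = 16365 - 135711 = -119346)
(O - 30557) - 23092 = (-119346 - 30557) - 23092 = -149903 - 23092 = -172995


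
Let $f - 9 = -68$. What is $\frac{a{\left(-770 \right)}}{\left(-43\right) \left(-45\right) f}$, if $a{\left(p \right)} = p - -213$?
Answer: $\frac{557}{114165} \approx 0.0048789$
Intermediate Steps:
$f = -59$ ($f = 9 - 68 = -59$)
$a{\left(p \right)} = 213 + p$ ($a{\left(p \right)} = p + 213 = 213 + p$)
$\frac{a{\left(-770 \right)}}{\left(-43\right) \left(-45\right) f} = \frac{213 - 770}{\left(-43\right) \left(-45\right) \left(-59\right)} = - \frac{557}{1935 \left(-59\right)} = - \frac{557}{-114165} = \left(-557\right) \left(- \frac{1}{114165}\right) = \frac{557}{114165}$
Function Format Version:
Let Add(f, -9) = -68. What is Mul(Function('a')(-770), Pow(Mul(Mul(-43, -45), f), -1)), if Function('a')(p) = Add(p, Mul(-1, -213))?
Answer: Rational(557, 114165) ≈ 0.0048789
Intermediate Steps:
f = -59 (f = Add(9, -68) = -59)
Function('a')(p) = Add(213, p) (Function('a')(p) = Add(p, 213) = Add(213, p))
Mul(Function('a')(-770), Pow(Mul(Mul(-43, -45), f), -1)) = Mul(Add(213, -770), Pow(Mul(Mul(-43, -45), -59), -1)) = Mul(-557, Pow(Mul(1935, -59), -1)) = Mul(-557, Pow(-114165, -1)) = Mul(-557, Rational(-1, 114165)) = Rational(557, 114165)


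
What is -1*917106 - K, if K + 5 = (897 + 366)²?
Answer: -2512270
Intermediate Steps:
K = 1595164 (K = -5 + (897 + 366)² = -5 + 1263² = -5 + 1595169 = 1595164)
-1*917106 - K = -1*917106 - 1*1595164 = -917106 - 1595164 = -2512270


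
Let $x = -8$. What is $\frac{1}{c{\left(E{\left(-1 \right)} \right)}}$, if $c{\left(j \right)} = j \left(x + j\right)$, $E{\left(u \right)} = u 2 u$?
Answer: $- \frac{1}{12} \approx -0.083333$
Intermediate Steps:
$E{\left(u \right)} = 2 u^{2}$
$c{\left(j \right)} = j \left(-8 + j\right)$
$\frac{1}{c{\left(E{\left(-1 \right)} \right)}} = \frac{1}{2 \left(-1\right)^{2} \left(-8 + 2 \left(-1\right)^{2}\right)} = \frac{1}{2 \cdot 1 \left(-8 + 2 \cdot 1\right)} = \frac{1}{2 \left(-8 + 2\right)} = \frac{1}{2 \left(-6\right)} = \frac{1}{-12} = - \frac{1}{12}$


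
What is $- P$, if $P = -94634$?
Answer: $94634$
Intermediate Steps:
$- P = \left(-1\right) \left(-94634\right) = 94634$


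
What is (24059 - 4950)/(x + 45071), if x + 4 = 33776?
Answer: 19109/78843 ≈ 0.24237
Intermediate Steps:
x = 33772 (x = -4 + 33776 = 33772)
(24059 - 4950)/(x + 45071) = (24059 - 4950)/(33772 + 45071) = 19109/78843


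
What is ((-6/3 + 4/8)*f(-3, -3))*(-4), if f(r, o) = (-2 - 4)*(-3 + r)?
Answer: 216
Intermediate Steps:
f(r, o) = 18 - 6*r (f(r, o) = -6*(-3 + r) = 18 - 6*r)
((-6/3 + 4/8)*f(-3, -3))*(-4) = ((-6/3 + 4/8)*(18 - 6*(-3)))*(-4) = ((-6*⅓ + 4*(⅛))*(18 + 18))*(-4) = ((-2 + ½)*36)*(-4) = -3/2*36*(-4) = -54*(-4) = 216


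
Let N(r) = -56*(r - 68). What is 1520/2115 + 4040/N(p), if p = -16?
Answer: 130789/82908 ≈ 1.5775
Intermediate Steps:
N(r) = 3808 - 56*r (N(r) = -56*(-68 + r) = 3808 - 56*r)
1520/2115 + 4040/N(p) = 1520/2115 + 4040/(3808 - 56*(-16)) = 1520*(1/2115) + 4040/(3808 + 896) = 304/423 + 4040/4704 = 304/423 + 4040*(1/4704) = 304/423 + 505/588 = 130789/82908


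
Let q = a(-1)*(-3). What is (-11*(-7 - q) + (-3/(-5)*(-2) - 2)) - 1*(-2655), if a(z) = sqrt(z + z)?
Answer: 13644/5 - 33*I*sqrt(2) ≈ 2728.8 - 46.669*I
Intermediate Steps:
a(z) = sqrt(2)*sqrt(z) (a(z) = sqrt(2*z) = sqrt(2)*sqrt(z))
q = -3*I*sqrt(2) (q = (sqrt(2)*sqrt(-1))*(-3) = (sqrt(2)*I)*(-3) = (I*sqrt(2))*(-3) = -3*I*sqrt(2) ≈ -4.2426*I)
(-11*(-7 - q) + (-3/(-5)*(-2) - 2)) - 1*(-2655) = (-11*(-7 - (-3)*I*sqrt(2)) + (-3/(-5)*(-2) - 2)) - 1*(-2655) = (-11*(-7 + 3*I*sqrt(2)) + (-3*(-1/5)*(-2) - 2)) + 2655 = ((77 - 33*I*sqrt(2)) + ((3/5)*(-2) - 2)) + 2655 = ((77 - 33*I*sqrt(2)) + (-6/5 - 2)) + 2655 = ((77 - 33*I*sqrt(2)) - 16/5) + 2655 = (369/5 - 33*I*sqrt(2)) + 2655 = 13644/5 - 33*I*sqrt(2)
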